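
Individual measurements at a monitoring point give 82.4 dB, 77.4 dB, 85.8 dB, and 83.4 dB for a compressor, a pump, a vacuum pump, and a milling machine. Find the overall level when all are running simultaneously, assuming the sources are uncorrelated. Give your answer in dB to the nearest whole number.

89 dB

For uncorrelated sources the intensities add, so convert each level to linear form, sum, and take 10·log₁₀ of the total.
Σ 10^(L/10) = 10^(82.4/10) + 10^(77.4/10) + 10^(85.8/10) + 10^(83.4/10) = 8.277e+08.
L_total = 10·log₁₀(8.277e+08) = 89.18 dB.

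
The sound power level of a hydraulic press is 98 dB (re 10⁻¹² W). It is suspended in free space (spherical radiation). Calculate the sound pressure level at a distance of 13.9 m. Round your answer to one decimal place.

64.1 dB

L_p = L_w − 10·log₁₀(4π·r²) with r = 13.9 m.
4π·r² = 2428 m², 10·log₁₀ of that is 33.852 dB.
L_p = 98 − 33.852 = 64.15 dB.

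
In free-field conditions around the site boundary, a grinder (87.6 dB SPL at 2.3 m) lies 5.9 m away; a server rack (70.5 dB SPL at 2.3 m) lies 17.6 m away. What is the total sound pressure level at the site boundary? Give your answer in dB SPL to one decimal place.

First find each source's level at the receiver (point-source: −20·log₁₀(r/r_ref)), then combine on an intensity basis.
grinder: 87.6 − 20·log₁₀(5.9/2.3) = 87.6 − 8.18 = 79.42 dB SPL.
server rack: 70.5 − 20·log₁₀(17.6/2.3) = 70.5 − 17.68 = 52.82 dB SPL.
Σ 10^(L/10) = 8.764e+07 → L_total = 10·log₁₀(8.764e+07) = 79.43 dB SPL.

79.4 dB SPL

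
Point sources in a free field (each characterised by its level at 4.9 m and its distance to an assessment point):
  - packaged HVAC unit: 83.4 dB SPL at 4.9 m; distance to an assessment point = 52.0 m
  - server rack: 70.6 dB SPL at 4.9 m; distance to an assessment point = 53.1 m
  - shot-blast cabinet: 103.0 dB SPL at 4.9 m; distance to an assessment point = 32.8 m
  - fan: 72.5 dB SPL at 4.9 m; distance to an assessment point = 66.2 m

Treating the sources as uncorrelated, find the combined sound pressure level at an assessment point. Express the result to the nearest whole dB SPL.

Propagate each source to the receiver with L = L_ref − 20·log₁₀(r/r_ref), then add intensities.
packaged HVAC unit: 83.4 − 20·log₁₀(52.0/4.9) = 83.4 − 20.52 = 62.88 dB SPL.
server rack: 70.6 − 20·log₁₀(53.1/4.9) = 70.6 − 20.70 = 49.90 dB SPL.
shot-blast cabinet: 103.0 − 20·log₁₀(32.8/4.9) = 103.0 − 16.51 = 86.49 dB SPL.
fan: 72.5 − 20·log₁₀(66.2/4.9) = 72.5 − 22.61 = 49.89 dB SPL.
Σ 10^(L/10) = 4.474e+08 → L_total = 10·log₁₀(4.474e+08) = 86.51 dB SPL.

87 dB SPL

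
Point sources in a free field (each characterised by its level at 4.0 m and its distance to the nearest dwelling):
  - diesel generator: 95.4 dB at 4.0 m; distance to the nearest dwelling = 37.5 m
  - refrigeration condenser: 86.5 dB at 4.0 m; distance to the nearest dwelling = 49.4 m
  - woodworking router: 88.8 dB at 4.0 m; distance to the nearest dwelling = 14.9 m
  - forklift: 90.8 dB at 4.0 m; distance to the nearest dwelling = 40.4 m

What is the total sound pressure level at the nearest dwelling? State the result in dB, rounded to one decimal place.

80.4 dB

Apply inverse-square spreading to bring every level to the receiver, then sum 10^(L/10).
diesel generator: 95.4 − 20·log₁₀(37.5/4.0) = 95.4 − 19.44 = 75.96 dB.
refrigeration condenser: 86.5 − 20·log₁₀(49.4/4.0) = 86.5 − 21.83 = 64.67 dB.
woodworking router: 88.8 − 20·log₁₀(14.9/4.0) = 88.8 − 11.42 = 77.38 dB.
forklift: 90.8 − 20·log₁₀(40.4/4.0) = 90.8 − 20.09 = 70.71 dB.
Σ 10^(L/10) = 1.088e+08 → L_total = 10·log₁₀(1.088e+08) = 80.37 dB.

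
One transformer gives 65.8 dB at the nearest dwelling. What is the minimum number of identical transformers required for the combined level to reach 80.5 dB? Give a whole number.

30

The shortfall is 80.5 − 65.8 = 14.7 dB, and N units add 10·log₁₀ N, so need 10·log₁₀ N ≥ 14.7.
N ≥ 10^(14.7/10) = 29.512, so N = 30.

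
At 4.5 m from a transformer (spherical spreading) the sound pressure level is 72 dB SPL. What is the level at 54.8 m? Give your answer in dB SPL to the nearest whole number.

50 dB SPL

Point-source attenuation: ΔL = 20·log₁₀(r₂/r₁) = 20·log₁₀(54.8/4.5) = 21.711 dB.
L₂ = 72 − 20·log₁₀(54.8/4.5) = 72 − 21.711 = 50.29 dB SPL.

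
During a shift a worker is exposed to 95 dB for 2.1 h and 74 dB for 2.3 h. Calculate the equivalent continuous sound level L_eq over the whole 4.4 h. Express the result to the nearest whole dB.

92 dB

L_eq = 10·log₁₀[(1/T)·Σ tᵢ·10^(Lᵢ/10)] with T = 4.4 h.
Σ tᵢ·10^(Lᵢ/10) = 2.1·10^(95/10) + 2.3·10^(74/10) = 6.699e+09.
L_eq = 10·log₁₀(6.699e+09/4.4) = 91.83 dB.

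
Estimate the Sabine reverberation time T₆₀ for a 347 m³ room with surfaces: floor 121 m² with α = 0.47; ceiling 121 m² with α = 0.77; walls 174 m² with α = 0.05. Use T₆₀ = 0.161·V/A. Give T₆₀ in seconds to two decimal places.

0.35 s

A = Σ Sᵢαᵢ = 121·0.47 + 121·0.77 + 174·0.05 = 158.74 m².
T₆₀ = 0.161·V/A = 0.161·347/158.74 = 0.352 s.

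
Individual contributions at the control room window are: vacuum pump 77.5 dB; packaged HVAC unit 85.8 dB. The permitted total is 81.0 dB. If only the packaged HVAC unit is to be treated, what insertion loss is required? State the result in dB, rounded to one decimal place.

7.4 dB

Fixed contribution from the other source: Σ 10^(L/10) = 10^(77.5/10) = 5.623e+07 (77.50 dB).
To meet 81.0 dB overall, the treated packaged HVAC unit may contribute at most 10^(81.0/10) − 5.623e+07 = 6.966e+07, i.e. 78.43 dB.
So the packaged HVAC unit must be reduced from 85.8 to 78.43 dB: IL = 7.37 dB.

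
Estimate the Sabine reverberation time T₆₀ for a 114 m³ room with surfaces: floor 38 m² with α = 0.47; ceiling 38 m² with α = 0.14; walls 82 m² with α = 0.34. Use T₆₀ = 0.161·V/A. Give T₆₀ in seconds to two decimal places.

0.36 s

Summing Sᵢαᵢ: 38·0.47 + 38·0.14 + 82·0.34 = 51.06 m².
T₆₀ = 0.161 × 114 / 51.06 = 0.359 s.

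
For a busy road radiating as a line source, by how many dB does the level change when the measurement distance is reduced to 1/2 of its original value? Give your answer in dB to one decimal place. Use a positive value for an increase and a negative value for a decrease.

A line source loses 3 dB per doubling of distance; generally ΔL = −10·log₁₀(r₂/r₁).
ΔL = −10·log₁₀(0.5) = +3.01 dB.

+3.0 dB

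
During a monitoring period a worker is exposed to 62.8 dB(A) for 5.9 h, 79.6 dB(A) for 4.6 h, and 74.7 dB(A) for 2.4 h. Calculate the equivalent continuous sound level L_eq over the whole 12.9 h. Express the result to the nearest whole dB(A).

76 dB(A)

Weight each interval's intensity by its duration and average over T = 12.9 h:
Σ tᵢ·10^(Lᵢ/10) = 5.9·10^(62.8/10) + 4.6·10^(79.6/10) + 2.4·10^(74.7/10) = 5.016e+08.
L_eq = 10·log₁₀(5.016e+08/12.9) = 75.90 dB(A).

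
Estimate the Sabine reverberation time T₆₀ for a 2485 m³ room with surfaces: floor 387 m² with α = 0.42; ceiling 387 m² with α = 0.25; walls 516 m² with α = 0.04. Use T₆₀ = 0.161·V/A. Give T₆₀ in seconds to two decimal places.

1.43 s

Total absorption A = 387·0.42 + 387·0.25 + 516·0.04 = 279.93 m² sabins.
T₆₀ = 0.161 × 2485 / 279.93 = 1.429 s.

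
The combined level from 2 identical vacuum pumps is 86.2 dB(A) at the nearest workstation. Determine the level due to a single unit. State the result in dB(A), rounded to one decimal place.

For N identical incoherent sources L_total = L₁ + 10·log₁₀ N, so L₁ = 86.2 − 10·log₁₀(2) = 86.2 − 3.010.

83.2 dB(A)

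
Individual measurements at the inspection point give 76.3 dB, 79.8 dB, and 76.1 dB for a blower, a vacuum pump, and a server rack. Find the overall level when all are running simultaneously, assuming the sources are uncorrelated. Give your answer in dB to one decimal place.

For uncorrelated sources the intensities add, so convert each level to linear form, sum, and take 10·log₁₀ of the total.
Σ 10^(L/10) = 10^(76.3/10) + 10^(79.8/10) + 10^(76.1/10) = 1.789e+08.
L_total = 10·log₁₀(1.789e+08) = 82.53 dB.

82.5 dB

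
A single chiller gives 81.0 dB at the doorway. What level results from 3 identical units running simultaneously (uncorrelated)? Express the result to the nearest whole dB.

86 dB

N identical incoherent sources raise the level by 10·log₁₀ N.
L_total = 81.0 + 10·log₁₀(3) = 81.0 + 4.771 = 85.77 dB.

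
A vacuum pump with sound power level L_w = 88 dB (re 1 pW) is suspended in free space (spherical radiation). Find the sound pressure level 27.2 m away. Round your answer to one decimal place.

48.3 dB

Free-field spherical radiation: L_p = L_w − 10·log₁₀(4π·r²), r = 27.2 m.
4π·r² = 9297 m², 10·log₁₀ of that is 39.683 dB.
L_p = 88 − 39.683 = 48.32 dB.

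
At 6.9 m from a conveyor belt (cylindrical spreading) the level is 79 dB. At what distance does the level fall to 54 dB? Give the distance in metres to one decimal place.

2182.0 m

For a line source L₁ − L₂ = 10·log₁₀(r₂/r₁), so r₂ = r₁·10^((L₁−L₂)/10).
r₂ = 6.9·10^((79−54)/10) = 6.9·10^(25.0/10) = 2181.97 m.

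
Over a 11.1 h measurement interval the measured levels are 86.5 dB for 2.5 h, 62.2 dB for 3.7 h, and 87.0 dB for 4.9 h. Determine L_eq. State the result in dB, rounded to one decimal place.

Weight each interval's intensity by its duration and average over T = 11.1 h:
Σ tᵢ·10^(Lᵢ/10) = 2.5·10^(86.5/10) + 3.7·10^(62.2/10) + 4.9·10^(87.0/10) = 3.579e+09.
L_eq = 10·log₁₀(3.579e+09/11.1) = 85.08 dB.

85.1 dB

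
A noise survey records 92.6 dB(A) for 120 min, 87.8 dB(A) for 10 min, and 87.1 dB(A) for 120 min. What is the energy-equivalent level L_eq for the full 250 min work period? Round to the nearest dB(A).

L_eq = 10·log₁₀[(1/T)·Σ tᵢ·10^(Lᵢ/10)] with T = 250 min.
Σ tᵢ·10^(Lᵢ/10) = 120·10^(92.6/10) + 10·10^(87.8/10) + 120·10^(87.1/10) = 2.859e+11.
L_eq = 10·log₁₀(2.859e+11/250) = 90.58 dB(A).

91 dB(A)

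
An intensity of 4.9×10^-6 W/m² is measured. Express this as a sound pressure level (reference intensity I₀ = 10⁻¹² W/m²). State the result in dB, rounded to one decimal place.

Dividing by I₀ shifts the exponent by 12: I/I₀ = 4.9×10^6.
L = 10·(0.6902 + 6) = 66.90 dB.

66.9 dB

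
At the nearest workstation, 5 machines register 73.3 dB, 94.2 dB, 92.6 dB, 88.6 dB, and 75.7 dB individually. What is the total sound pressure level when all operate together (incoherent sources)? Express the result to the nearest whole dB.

Incoherent sources combine by intensity addition: L_total = 10·log₁₀(Σ 10^(L_i/10)).
Σ 10^(L/10) = 10^(73.3/10) + 10^(94.2/10) + 10^(92.6/10) + 10^(88.6/10) + 10^(75.7/10) = 5.233e+09.
L_total = 10·log₁₀(5.233e+09) = 97.19 dB.

97 dB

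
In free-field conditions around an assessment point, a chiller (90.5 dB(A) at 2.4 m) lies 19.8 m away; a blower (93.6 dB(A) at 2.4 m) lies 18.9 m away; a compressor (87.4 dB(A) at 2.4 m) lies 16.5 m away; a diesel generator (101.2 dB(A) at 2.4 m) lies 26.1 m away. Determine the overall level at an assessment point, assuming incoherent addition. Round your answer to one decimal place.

Apply inverse-square spreading to bring every level to the receiver, then sum 10^(L/10).
chiller: 90.5 − 20·log₁₀(19.8/2.4) = 90.5 − 18.33 = 72.17 dB(A).
blower: 93.6 − 20·log₁₀(18.9/2.4) = 93.6 − 17.93 = 75.67 dB(A).
compressor: 87.4 − 20·log₁₀(16.5/2.4) = 87.4 − 16.75 = 70.65 dB(A).
diesel generator: 101.2 − 20·log₁₀(26.1/2.4) = 101.2 − 20.73 = 80.47 dB(A).
Σ 10^(L/10) = 1.765e+08 → L_total = 10·log₁₀(1.765e+08) = 82.47 dB(A).

82.5 dB(A)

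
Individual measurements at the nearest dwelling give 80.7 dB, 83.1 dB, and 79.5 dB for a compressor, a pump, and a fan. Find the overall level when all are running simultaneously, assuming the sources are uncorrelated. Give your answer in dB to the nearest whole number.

86 dB

Incoherent sources combine by intensity addition: L_total = 10·log₁₀(Σ 10^(L_i/10)).
Σ 10^(L/10) = 10^(80.7/10) + 10^(83.1/10) + 10^(79.5/10) = 4.108e+08.
L_total = 10·log₁₀(4.108e+08) = 86.14 dB.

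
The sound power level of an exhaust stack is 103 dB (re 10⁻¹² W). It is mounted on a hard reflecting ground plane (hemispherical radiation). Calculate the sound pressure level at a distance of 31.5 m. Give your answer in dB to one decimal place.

65.1 dB

Free-field hemispherical radiation: L_p = L_w − 10·log₁₀(2π·r²), r = 31.5 m.
2π·r² = 6234 m², 10·log₁₀ of that is 37.948 dB.
L_p = 103 − 37.948 = 65.05 dB.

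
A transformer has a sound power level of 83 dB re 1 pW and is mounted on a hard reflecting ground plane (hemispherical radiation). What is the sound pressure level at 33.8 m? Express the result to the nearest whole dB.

44 dB

L_p = L_w − 10·log₁₀(2π·r²) with r = 33.8 m.
2π·r² = 7178 m², 10·log₁₀ of that is 38.560 dB.
L_p = 83 − 38.560 = 44.44 dB.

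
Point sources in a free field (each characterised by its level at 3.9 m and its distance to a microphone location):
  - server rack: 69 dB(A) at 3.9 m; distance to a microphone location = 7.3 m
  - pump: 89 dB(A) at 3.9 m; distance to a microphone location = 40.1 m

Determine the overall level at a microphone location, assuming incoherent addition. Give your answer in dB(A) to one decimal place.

69.9 dB(A)

First find each source's level at the receiver (point-source: −20·log₁₀(r/r_ref)), then combine on an intensity basis.
server rack: 69 − 20·log₁₀(7.3/3.9) = 69 − 5.45 = 63.55 dB(A).
pump: 89 − 20·log₁₀(40.1/3.9) = 89 − 20.24 = 68.76 dB(A).
Σ 10^(L/10) = 9.781e+06 → L_total = 10·log₁₀(9.781e+06) = 69.90 dB(A).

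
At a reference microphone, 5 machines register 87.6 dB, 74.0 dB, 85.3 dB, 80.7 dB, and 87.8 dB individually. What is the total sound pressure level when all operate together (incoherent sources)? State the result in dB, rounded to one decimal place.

Incoherent sources combine by intensity addition: L_total = 10·log₁₀(Σ 10^(L_i/10)).
Σ 10^(L/10) = 10^(87.6/10) + 10^(74.0/10) + 10^(85.3/10) + 10^(80.7/10) + 10^(87.8/10) = 1.659e+09.
L_total = 10·log₁₀(1.659e+09) = 92.20 dB.

92.2 dB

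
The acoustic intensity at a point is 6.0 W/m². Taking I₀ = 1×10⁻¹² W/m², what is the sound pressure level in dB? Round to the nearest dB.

128 dB

L = 10·log₁₀(I/I₀) = 10·log₁₀(6.0/10⁻¹²) = 10·log₁₀(6.0×10^12).
L = 10·(0.7782 + 12) = 127.78 dB.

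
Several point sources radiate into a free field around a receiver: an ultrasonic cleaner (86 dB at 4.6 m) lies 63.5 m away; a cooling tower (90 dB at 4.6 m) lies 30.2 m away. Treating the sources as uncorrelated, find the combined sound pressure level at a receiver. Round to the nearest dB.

First find each source's level at the receiver (point-source: −20·log₁₀(r/r_ref)), then combine on an intensity basis.
ultrasonic cleaner: 86 − 20·log₁₀(63.5/4.6) = 86 − 22.80 = 63.20 dB.
cooling tower: 90 − 20·log₁₀(30.2/4.6) = 90 − 16.34 = 73.66 dB.
Σ 10^(L/10) = 2.529e+07 → L_total = 10·log₁₀(2.529e+07) = 74.03 dB.

74 dB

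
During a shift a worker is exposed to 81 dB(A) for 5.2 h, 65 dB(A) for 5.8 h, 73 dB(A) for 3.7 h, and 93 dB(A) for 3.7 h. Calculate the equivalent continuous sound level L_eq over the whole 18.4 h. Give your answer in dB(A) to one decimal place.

86.5 dB(A)

Weight each interval's intensity by its duration and average over T = 18.4 h:
Σ tᵢ·10^(Lᵢ/10) = 5.2·10^(81/10) + 5.8·10^(65/10) + 3.7·10^(73/10) + 3.7·10^(93/10) = 8.129e+09.
L_eq = 10·log₁₀(8.129e+09/18.4) = 86.45 dB(A).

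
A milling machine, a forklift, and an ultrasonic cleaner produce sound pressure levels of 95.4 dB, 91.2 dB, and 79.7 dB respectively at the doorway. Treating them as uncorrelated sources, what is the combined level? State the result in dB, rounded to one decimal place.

For uncorrelated sources the intensities add, so convert each level to linear form, sum, and take 10·log₁₀ of the total.
Σ 10^(L/10) = 10^(95.4/10) + 10^(91.2/10) + 10^(79.7/10) = 4.879e+09.
L_total = 10·log₁₀(4.879e+09) = 96.88 dB.

96.9 dB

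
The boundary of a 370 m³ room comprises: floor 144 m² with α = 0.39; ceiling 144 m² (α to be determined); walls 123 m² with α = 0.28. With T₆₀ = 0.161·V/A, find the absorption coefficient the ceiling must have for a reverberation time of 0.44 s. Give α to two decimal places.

0.31

From T₆₀ = 0.161·V/A, the target T₆₀ = 0.44 s needs A = 0.161·370/0.44 = 135.39 m².
Absorption from the other surfaces = 144·0.39 + 123·0.28 = 90.60 m², so the ceiling must supply 44.79 m² over 144 m².
α = 44.79/144 = 0.311.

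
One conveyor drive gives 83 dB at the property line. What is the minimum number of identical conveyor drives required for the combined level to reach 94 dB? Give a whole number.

N identical sources give L₁ + 10·log₁₀ N, so require 10·log₁₀ N ≥ 94 − 83 = 11.0 dB.
N ≥ 10^(11.0/10) = 12.589, so N = 13.

13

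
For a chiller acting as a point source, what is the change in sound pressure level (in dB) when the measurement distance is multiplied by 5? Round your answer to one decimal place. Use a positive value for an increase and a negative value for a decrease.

-14.0 dB

A point source loses 6 dB per doubling of distance; generally ΔL = −20·log₁₀(r₂/r₁).
ΔL = −20·log₁₀(5) = -13.98 dB.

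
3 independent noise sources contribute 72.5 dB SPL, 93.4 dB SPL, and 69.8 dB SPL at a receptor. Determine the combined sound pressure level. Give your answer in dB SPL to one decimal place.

93.5 dB SPL

For uncorrelated sources the intensities add, so convert each level to linear form, sum, and take 10·log₁₀ of the total.
Σ 10^(L/10) = 10^(72.5/10) + 10^(93.4/10) + 10^(69.8/10) = 2.215e+09.
L_total = 10·log₁₀(2.215e+09) = 93.45 dB SPL.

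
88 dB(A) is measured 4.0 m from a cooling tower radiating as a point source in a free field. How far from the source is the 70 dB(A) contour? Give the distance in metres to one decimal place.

31.8 m

For a point source L₁ − L₂ = 20·log₁₀(r₂/r₁), so r₂ = r₁·10^((L₁−L₂)/20).
r₂ = 4.0·10^((88−70)/20) = 4.0·10^(18.0/20) = 31.77 m.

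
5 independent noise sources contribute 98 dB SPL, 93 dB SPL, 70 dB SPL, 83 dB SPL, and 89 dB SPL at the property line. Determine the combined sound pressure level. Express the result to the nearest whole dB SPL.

100 dB SPL

For uncorrelated sources the intensities add, so convert each level to linear form, sum, and take 10·log₁₀ of the total.
Σ 10^(L/10) = 10^(98/10) + 10^(93/10) + 10^(70/10) + 10^(83/10) + 10^(89/10) = 9.309e+09.
L_total = 10·log₁₀(9.309e+09) = 99.69 dB SPL.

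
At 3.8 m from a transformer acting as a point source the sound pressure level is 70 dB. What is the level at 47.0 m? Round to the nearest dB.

48 dB

Point-source attenuation: ΔL = 20·log₁₀(r₂/r₁) = 20·log₁₀(47.0/3.8) = 21.846 dB.
L₂ = 70 − 20·log₁₀(47.0/3.8) = 70 − 21.846 = 48.15 dB.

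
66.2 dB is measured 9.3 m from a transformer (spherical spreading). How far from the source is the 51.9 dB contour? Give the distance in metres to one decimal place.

The 14.3 dB drop corresponds to a distance ratio of 10^(14.3/20) for a point source.
r₂ = 9.3·10^((66.2−51.9)/20) = 9.3·10^(14.3/20) = 48.25 m.

48.2 m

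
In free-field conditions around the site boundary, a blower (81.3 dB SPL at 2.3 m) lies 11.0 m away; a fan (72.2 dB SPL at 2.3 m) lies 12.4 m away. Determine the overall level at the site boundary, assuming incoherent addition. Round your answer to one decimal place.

68.1 dB SPL

Apply inverse-square spreading to bring every level to the receiver, then sum 10^(L/10).
blower: 81.3 − 20·log₁₀(11.0/2.3) = 81.3 − 13.59 = 67.71 dB SPL.
fan: 72.2 − 20·log₁₀(12.4/2.3) = 72.2 − 14.63 = 57.57 dB SPL.
Σ 10^(L/10) = 6.469e+06 → L_total = 10·log₁₀(6.469e+06) = 68.11 dB SPL.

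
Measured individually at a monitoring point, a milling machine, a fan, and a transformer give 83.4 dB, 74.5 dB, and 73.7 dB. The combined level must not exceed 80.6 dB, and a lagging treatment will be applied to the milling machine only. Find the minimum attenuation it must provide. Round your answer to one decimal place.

The untreated sources together contribute 10^(74.5/10) + 10^(73.7/10) = 5.163e+07, i.e. 77.13 dB.
The limit corresponds to 10^(80.6/10) = 1.148e+08; subtracting the fixed part leaves 6.319e+07 for the milling machine, i.e. 78.01 dB.
Required insertion loss = 83.4 − 78.01 = 5.39 dB.

5.4 dB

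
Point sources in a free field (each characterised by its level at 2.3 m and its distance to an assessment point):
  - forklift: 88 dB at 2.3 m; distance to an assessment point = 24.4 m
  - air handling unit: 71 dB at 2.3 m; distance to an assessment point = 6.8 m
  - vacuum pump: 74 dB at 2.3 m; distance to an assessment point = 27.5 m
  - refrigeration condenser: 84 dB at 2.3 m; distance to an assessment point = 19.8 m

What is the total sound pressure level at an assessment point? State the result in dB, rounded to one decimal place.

70.3 dB

First find each source's level at the receiver (point-source: −20·log₁₀(r/r_ref)), then combine on an intensity basis.
forklift: 88 − 20·log₁₀(24.4/2.3) = 88 − 20.51 = 67.49 dB.
air handling unit: 71 − 20·log₁₀(6.8/2.3) = 71 − 9.42 = 61.58 dB.
vacuum pump: 74 − 20·log₁₀(27.5/2.3) = 74 − 21.55 = 52.45 dB.
refrigeration condenser: 84 − 20·log₁₀(19.8/2.3) = 84 − 18.70 = 65.30 dB.
Σ 10^(L/10) = 1.061e+07 → L_total = 10·log₁₀(1.061e+07) = 70.26 dB.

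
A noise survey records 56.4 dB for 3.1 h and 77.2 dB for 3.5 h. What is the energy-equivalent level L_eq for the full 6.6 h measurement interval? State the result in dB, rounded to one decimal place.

74.5 dB

L_eq = 10·log₁₀[(1/T)·Σ tᵢ·10^(Lᵢ/10)] with T = 6.6 h.
Σ tᵢ·10^(Lᵢ/10) = 3.1·10^(56.4/10) + 3.5·10^(77.2/10) = 1.850e+08.
L_eq = 10·log₁₀(1.850e+08/6.6) = 74.48 dB.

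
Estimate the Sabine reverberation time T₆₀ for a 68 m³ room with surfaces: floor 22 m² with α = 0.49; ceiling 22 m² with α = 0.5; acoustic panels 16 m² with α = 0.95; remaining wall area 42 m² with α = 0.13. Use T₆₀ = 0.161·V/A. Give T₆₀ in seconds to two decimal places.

0.26 s

Total absorption A = 22·0.49 + 22·0.5 + 16·0.95 + 42·0.13 = 42.44 m² sabins.
T₆₀ = 0.161 × 68 / 42.44 = 0.258 s.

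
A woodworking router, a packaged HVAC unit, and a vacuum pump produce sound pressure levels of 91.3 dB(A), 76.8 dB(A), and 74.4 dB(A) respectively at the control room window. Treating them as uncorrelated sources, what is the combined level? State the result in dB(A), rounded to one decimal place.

Incoherent sources combine by intensity addition: L_total = 10·log₁₀(Σ 10^(L_i/10)).
Σ 10^(L/10) = 10^(91.3/10) + 10^(76.8/10) + 10^(74.4/10) = 1.424e+09.
L_total = 10·log₁₀(1.424e+09) = 91.54 dB(A).

91.5 dB(A)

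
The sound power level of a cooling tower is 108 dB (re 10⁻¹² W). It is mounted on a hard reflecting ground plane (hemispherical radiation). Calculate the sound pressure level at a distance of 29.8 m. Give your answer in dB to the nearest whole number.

71 dB

The power spreads over a hemisphere of area 2π·r², so L_p = L_w − 10·log₁₀(2π·r²).
2π·r² = 5580 m², 10·log₁₀ of that is 37.466 dB.
L_p = 108 − 37.466 = 70.53 dB.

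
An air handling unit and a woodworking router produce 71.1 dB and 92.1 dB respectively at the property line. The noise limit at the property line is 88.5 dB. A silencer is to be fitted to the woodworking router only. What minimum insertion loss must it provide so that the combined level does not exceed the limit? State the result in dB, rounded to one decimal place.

3.7 dB

The untreated sources together contribute 10^(71.1/10) = 1.288e+07, i.e. 71.10 dB.
The limit corresponds to 10^(88.5/10) = 7.079e+08; subtracting the fixed part leaves 6.951e+08 for the woodworking router, i.e. 88.42 dB.
Required insertion loss = 92.1 − 88.42 = 3.68 dB.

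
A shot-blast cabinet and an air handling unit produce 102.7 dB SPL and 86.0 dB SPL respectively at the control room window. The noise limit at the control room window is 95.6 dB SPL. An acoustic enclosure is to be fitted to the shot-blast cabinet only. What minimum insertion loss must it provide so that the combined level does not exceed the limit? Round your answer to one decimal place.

Everything except the shot-blast cabinet sums to 10^(86.0/10) = 3.981e+08 in linear terms, 86.00 dB SPL.
The limit corresponds to 10^(95.6/10) = 3.631e+09; subtracting the fixed part leaves 3.233e+09 for the shot-blast cabinet, i.e. 95.10 dB SPL.
So the shot-blast cabinet must be reduced from 102.7 to 95.10 dB SPL: IL = 7.60 dB.

7.6 dB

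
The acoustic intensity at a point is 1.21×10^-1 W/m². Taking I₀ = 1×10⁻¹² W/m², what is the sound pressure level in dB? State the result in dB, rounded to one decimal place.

I/I₀ = 1.21×10^-1/10⁻¹² = 1.21×10^11, and L = 10·log₁₀(I/I₀).
L = 10·(0.0828 + 11) = 110.83 dB.

110.8 dB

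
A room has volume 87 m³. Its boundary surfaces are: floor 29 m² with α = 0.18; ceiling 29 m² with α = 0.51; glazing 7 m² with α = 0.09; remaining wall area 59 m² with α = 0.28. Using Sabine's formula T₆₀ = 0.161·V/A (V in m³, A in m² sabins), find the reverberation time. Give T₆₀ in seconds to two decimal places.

A = Σ Sᵢαᵢ = 29·0.18 + 29·0.51 + 7·0.09 + 59·0.28 = 37.16 m².
T₆₀ = 0.161·V/A = 0.161·87/37.16 = 0.377 s.

0.38 s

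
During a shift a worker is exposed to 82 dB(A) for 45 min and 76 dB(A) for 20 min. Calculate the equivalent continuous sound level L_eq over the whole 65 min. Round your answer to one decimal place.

80.9 dB(A)

L_eq = 10·log₁₀[(1/T)·Σ tᵢ·10^(Lᵢ/10)] with T = 65 min.
Σ tᵢ·10^(Lᵢ/10) = 45·10^(82/10) + 20·10^(76/10) = 7.928e+09.
L_eq = 10·log₁₀(7.928e+09/65) = 80.86 dB(A).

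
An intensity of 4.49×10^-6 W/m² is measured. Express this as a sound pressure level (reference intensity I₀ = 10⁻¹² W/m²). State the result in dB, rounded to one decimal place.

Dividing by I₀ shifts the exponent by 12: I/I₀ = 4.49×10^6.
L = 10·(0.6522 + 6) = 66.52 dB.

66.5 dB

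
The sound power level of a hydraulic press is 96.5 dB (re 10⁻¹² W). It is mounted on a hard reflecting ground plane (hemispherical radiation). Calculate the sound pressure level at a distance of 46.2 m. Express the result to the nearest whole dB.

Free-field hemispherical radiation: L_p = L_w − 10·log₁₀(2π·r²), r = 46.2 m.
2π·r² = 1.341e+04 m², 10·log₁₀ of that is 41.275 dB.
L_p = 96.5 − 41.275 = 55.23 dB.

55 dB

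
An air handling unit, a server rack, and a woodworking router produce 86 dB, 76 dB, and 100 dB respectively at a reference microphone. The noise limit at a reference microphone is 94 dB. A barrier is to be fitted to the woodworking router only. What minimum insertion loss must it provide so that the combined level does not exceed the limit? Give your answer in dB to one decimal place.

Fixed contribution from the other sources: Σ 10^(L/10) = 10^(86/10) + 10^(76/10) = 4.379e+08 (86.41 dB).
To meet 94 dB overall, the treated woodworking router may contribute at most 10^(94/10) − 4.379e+08 = 2.074e+09, i.e. 93.17 dB.
Required insertion loss = 100 − 93.17 = 6.83 dB.

6.8 dB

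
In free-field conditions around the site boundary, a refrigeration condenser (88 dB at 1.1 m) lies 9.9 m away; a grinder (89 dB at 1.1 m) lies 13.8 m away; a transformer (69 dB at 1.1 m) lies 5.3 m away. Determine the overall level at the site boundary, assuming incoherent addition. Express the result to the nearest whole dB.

Propagate each source to the receiver with L = L_ref − 20·log₁₀(r/r_ref), then add intensities.
refrigeration condenser: 88 − 20·log₁₀(9.9/1.1) = 88 − 19.08 = 68.92 dB.
grinder: 89 − 20·log₁₀(13.8/1.1) = 89 − 21.97 = 67.03 dB.
transformer: 69 − 20·log₁₀(5.3/1.1) = 69 − 13.66 = 55.34 dB.
Σ 10^(L/10) = 1.318e+07 → L_total = 10·log₁₀(1.318e+07) = 71.20 dB.

71 dB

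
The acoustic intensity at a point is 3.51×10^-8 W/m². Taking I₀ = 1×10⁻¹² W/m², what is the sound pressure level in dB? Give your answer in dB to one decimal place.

I/I₀ = 3.51×10^-8/10⁻¹² = 3.51×10^4, and L = 10·log₁₀(I/I₀).
L = 10·(0.5453 + 4) = 45.45 dB.

45.5 dB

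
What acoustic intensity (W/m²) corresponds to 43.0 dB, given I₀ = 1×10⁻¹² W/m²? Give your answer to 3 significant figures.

I = I₀·10^(L/10) = 10⁻¹² × 10^(43.0/10) = 10^(-7.700).

2.00e-08 W/m²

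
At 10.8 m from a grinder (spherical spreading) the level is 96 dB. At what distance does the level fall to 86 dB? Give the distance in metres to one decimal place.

34.2 m

For a point source L₁ − L₂ = 20·log₁₀(r₂/r₁), so r₂ = r₁·10^((L₁−L₂)/20).
r₂ = 10.8·10^((96−86)/20) = 10.8·10^(10.0/20) = 34.15 m.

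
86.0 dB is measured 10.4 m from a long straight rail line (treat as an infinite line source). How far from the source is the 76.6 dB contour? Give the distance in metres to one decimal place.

90.6 m

The 9.4 dB drop corresponds to a distance ratio of 10^(9.4/10) for a line source.
r₂ = 10.4·10^((86.0−76.6)/10) = 10.4·10^(9.4/10) = 90.58 m.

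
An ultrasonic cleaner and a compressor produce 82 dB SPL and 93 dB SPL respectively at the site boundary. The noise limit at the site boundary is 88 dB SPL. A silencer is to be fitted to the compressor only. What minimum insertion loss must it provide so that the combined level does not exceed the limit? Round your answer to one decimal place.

6.3 dB

The untreated sources together contribute 10^(82/10) = 1.585e+08, i.e. 82.00 dB SPL.
The limit corresponds to 10^(88/10) = 6.310e+08; subtracting the fixed part leaves 4.725e+08 for the compressor, i.e. 86.74 dB SPL.
Required insertion loss = 93 − 86.74 = 6.26 dB.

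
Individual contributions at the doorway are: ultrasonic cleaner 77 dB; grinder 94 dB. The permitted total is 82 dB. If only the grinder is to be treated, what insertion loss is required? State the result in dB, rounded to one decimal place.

13.7 dB

Fixed contribution from the other source: Σ 10^(L/10) = 10^(77/10) = 5.012e+07 (77.00 dB).
The limit corresponds to 10^(82/10) = 1.585e+08; subtracting the fixed part leaves 1.084e+08 for the grinder, i.e. 80.35 dB.
So the grinder must be reduced from 94 to 80.35 dB: IL = 13.65 dB.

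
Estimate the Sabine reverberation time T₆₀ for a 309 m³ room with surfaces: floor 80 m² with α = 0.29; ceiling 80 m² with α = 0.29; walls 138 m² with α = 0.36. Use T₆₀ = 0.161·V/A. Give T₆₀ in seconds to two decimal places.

Summing Sᵢαᵢ: 80·0.29 + 80·0.29 + 138·0.36 = 96.08 m².
T₆₀ = 0.161 × 309 / 96.08 = 0.518 s.

0.52 s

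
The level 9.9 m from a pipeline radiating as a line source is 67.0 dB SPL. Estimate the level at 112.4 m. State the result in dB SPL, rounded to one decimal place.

56.4 dB SPL

Cylindrical spreading from a line source gives a 10·log₁₀(r₂/r₁) drop.
L₂ = 67.0 − 10·log₁₀(112.4/9.9) = 67.0 − 10.551 = 56.45 dB SPL.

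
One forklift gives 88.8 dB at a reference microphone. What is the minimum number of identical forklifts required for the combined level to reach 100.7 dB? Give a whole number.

Need L₁ + 10·log₁₀ N ≥ 100.7, i.e. log₁₀ N ≥ 1.19.
N ≥ 10^(11.9/10) = 15.488, so N = 16.

16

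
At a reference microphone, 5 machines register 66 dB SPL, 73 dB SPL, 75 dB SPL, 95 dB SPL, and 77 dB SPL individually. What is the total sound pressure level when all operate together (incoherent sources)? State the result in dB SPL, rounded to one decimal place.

95.1 dB SPL

For uncorrelated sources the intensities add, so convert each level to linear form, sum, and take 10·log₁₀ of the total.
Σ 10^(L/10) = 10^(66/10) + 10^(73/10) + 10^(75/10) + 10^(95/10) + 10^(77/10) = 3.268e+09.
L_total = 10·log₁₀(3.268e+09) = 95.14 dB SPL.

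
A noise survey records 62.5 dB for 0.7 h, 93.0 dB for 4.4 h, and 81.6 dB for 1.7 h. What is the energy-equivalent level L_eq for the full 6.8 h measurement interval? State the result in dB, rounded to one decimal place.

91.2 dB

The energy average is taken in the linear domain: L_eq = 10·log₁₀[(Σ tᵢ·10^(Lᵢ/10))/T], T = 6.8 h.
Σ tᵢ·10^(Lᵢ/10) = 0.7·10^(62.5/10) + 4.4·10^(93.0/10) + 1.7·10^(81.6/10) = 9.026e+09.
L_eq = 10·log₁₀(9.026e+09/6.8) = 91.23 dB.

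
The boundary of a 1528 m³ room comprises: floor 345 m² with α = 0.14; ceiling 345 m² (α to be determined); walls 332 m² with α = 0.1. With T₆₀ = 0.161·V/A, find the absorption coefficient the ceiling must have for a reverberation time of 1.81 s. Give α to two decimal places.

A = 0.161·V/T₆₀ = 0.161·1528/1.81 = 135.92 m² sabins.
Absorption from the other surfaces = 345·0.14 + 332·0.1 = 81.50 m², so the ceiling must supply 54.42 m² over 345 m².
α = 54.42/345 = 0.158.

0.16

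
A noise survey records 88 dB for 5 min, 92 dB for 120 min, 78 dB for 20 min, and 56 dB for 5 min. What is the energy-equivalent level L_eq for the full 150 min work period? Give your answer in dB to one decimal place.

The energy average is taken in the linear domain: L_eq = 10·log₁₀[(Σ tᵢ·10^(Lᵢ/10))/T], T = 150 min.
Σ tᵢ·10^(Lᵢ/10) = 5·10^(88/10) + 120·10^(92/10) + 20·10^(78/10) + 5·10^(56/10) = 1.946e+11.
L_eq = 10·log₁₀(1.946e+11/150) = 91.13 dB.

91.1 dB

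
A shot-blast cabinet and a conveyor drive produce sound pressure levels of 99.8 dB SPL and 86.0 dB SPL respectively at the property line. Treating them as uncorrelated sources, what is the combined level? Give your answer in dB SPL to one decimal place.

100.0 dB SPL

Incoherent sources combine by intensity addition: L_total = 10·log₁₀(Σ 10^(L_i/10)).
Σ 10^(L/10) = 10^(99.8/10) + 10^(86.0/10) = 9.948e+09.
L_total = 10·log₁₀(9.948e+09) = 99.98 dB SPL.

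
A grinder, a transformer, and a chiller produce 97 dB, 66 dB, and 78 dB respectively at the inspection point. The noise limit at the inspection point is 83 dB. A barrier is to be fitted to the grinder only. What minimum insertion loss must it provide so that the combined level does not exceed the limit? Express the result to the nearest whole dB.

16 dB

The untreated sources together contribute 10^(66/10) + 10^(78/10) = 6.708e+07, i.e. 78.27 dB.
The limit corresponds to 10^(83/10) = 1.995e+08; subtracting the fixed part leaves 1.324e+08 for the grinder, i.e. 81.22 dB.
Required insertion loss = 97 − 81.22 = 15.78 dB.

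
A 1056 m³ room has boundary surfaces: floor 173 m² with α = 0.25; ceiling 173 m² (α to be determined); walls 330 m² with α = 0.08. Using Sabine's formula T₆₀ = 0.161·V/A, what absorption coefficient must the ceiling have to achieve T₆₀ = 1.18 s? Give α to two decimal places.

0.43

From T₆₀ = 0.161·V/A, the target T₆₀ = 1.18 s needs A = 0.161·1056/1.18 = 144.08 m².
Absorption from the other surfaces = 173·0.25 + 330·0.08 = 69.65 m², so the ceiling must supply 74.43 m² over 173 m².
α = 74.43/173 = 0.430.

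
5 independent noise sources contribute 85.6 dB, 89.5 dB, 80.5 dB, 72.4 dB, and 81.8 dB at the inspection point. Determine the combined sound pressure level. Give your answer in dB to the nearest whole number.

For uncorrelated sources the intensities add, so convert each level to linear form, sum, and take 10·log₁₀ of the total.
Σ 10^(L/10) = 10^(85.6/10) + 10^(89.5/10) + 10^(80.5/10) + 10^(72.4/10) + 10^(81.8/10) = 1.535e+09.
L_total = 10·log₁₀(1.535e+09) = 91.86 dB.

92 dB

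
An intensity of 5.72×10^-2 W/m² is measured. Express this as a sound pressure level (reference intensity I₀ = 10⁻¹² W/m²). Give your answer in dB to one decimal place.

L = 10·log₁₀(I/I₀) = 10·log₁₀(5.72×10^-2/10⁻¹²) = 10·log₁₀(5.72×10^10).
L = 10·(0.7574 + 10) = 107.57 dB.

107.6 dB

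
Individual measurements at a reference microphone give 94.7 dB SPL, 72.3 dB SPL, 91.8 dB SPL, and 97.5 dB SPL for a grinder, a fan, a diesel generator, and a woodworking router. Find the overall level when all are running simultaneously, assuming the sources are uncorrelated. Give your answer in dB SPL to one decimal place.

Incoherent sources combine by intensity addition: L_total = 10·log₁₀(Σ 10^(L_i/10)).
Σ 10^(L/10) = 10^(94.7/10) + 10^(72.3/10) + 10^(91.8/10) + 10^(97.5/10) = 1.011e+10.
L_total = 10·log₁₀(1.011e+10) = 100.05 dB SPL.

100.0 dB SPL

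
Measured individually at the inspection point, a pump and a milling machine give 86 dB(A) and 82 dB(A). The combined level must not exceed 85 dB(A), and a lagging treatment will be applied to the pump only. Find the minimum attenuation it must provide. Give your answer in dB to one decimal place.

The untreated sources together contribute 10^(82/10) = 1.585e+08, i.e. 82.00 dB(A).
To meet 85 dB(A) overall, the treated pump may contribute at most 10^(85/10) − 1.585e+08 = 1.577e+08, i.e. 81.98 dB(A).
Required insertion loss = 86 − 81.98 = 4.02 dB.

4.0 dB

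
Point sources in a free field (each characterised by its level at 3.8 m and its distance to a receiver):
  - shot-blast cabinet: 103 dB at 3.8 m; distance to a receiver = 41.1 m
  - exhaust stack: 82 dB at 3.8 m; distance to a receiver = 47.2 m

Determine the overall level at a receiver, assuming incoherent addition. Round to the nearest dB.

82 dB

First find each source's level at the receiver (point-source: −20·log₁₀(r/r_ref)), then combine on an intensity basis.
shot-blast cabinet: 103 − 20·log₁₀(41.1/3.8) = 103 − 20.68 = 82.32 dB.
exhaust stack: 82 − 20·log₁₀(47.2/3.8) = 82 − 21.88 = 60.12 dB.
Σ 10^(L/10) = 1.716e+08 → L_total = 10·log₁₀(1.716e+08) = 82.34 dB.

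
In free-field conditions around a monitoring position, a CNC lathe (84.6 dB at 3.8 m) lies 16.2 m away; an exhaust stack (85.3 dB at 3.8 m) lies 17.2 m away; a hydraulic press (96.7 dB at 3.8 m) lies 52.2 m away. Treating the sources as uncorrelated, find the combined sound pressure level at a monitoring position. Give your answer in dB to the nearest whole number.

First find each source's level at the receiver (point-source: −20·log₁₀(r/r_ref)), then combine on an intensity basis.
CNC lathe: 84.6 − 20·log₁₀(16.2/3.8) = 84.6 − 12.59 = 72.01 dB.
exhaust stack: 85.3 − 20·log₁₀(17.2/3.8) = 85.3 − 13.11 = 72.19 dB.
hydraulic press: 96.7 − 20·log₁₀(52.2/3.8) = 96.7 − 22.76 = 73.94 dB.
Σ 10^(L/10) = 5.719e+07 → L_total = 10·log₁₀(5.719e+07) = 77.57 dB.

78 dB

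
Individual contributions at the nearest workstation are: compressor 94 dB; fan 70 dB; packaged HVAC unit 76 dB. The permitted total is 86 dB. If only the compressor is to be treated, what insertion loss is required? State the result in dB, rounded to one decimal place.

Everything except the compressor sums to 10^(70/10) + 10^(76/10) = 4.981e+07 in linear terms, 76.97 dB.
The limit corresponds to 10^(86/10) = 3.981e+08; subtracting the fixed part leaves 3.483e+08 for the compressor, i.e. 85.42 dB.
So the compressor must be reduced from 94 to 85.42 dB: IL = 8.58 dB.

8.6 dB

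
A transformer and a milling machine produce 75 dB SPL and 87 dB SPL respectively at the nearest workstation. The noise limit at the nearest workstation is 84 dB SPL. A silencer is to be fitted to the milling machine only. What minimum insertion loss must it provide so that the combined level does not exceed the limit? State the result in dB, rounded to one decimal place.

3.6 dB

The untreated sources together contribute 10^(75/10) = 3.162e+07, i.e. 75.00 dB SPL.
To meet 84 dB SPL overall, the treated milling machine may contribute at most 10^(84/10) − 3.162e+07 = 2.196e+08, i.e. 83.42 dB SPL.
So the milling machine must be reduced from 87 to 83.42 dB SPL: IL = 3.58 dB.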